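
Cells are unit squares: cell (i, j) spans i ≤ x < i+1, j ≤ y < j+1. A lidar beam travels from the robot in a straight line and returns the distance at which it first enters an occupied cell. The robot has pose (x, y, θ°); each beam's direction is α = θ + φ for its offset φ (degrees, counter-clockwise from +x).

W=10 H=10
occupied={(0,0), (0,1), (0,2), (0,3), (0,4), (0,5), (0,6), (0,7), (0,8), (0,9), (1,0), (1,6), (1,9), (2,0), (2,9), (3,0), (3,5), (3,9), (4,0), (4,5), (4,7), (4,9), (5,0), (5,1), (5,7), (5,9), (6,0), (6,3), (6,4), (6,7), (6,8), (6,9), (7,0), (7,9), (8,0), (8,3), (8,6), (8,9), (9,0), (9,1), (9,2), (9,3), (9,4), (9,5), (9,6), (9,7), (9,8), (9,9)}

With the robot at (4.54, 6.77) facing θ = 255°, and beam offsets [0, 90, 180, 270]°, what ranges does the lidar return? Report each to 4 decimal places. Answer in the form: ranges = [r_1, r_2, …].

beam 1: φ=0°, α=255°
  dir = (cos 255°, sin 255°) = (-0.2588, -0.9659); from cell (4,6)
  next x-line at t=2.0864, next y-line at t=0.7972; Δt_x=3.8637, Δt_y=1.0353
    y: enter (4,5) at t=0.7972 ← occupied
  → r_1 = 0.7972
beam 2: φ=90°, α=345°
  dir = (cos 345°, sin 345°) = (0.9659, -0.2588); from cell (4,6)
  next x-line at t=0.4762, next y-line at t=2.9751; Δt_x=1.0353, Δt_y=3.8637
    x: enter (5,6) at t=0.4762
    x: enter (6,6) at t=1.5115
    x: enter (7,6) at t=2.5468
    y: enter (7,5) at t=2.9751
    x: enter (8,5) at t=3.5821
    x: enter (9,5) at t=4.6173 ← occupied
  → r_2 = 4.6173
beam 3: φ=180°, α=75°
  dir = (cos 75°, sin 75°) = (0.2588, 0.9659); from cell (4,6)
  next x-line at t=1.7773, next y-line at t=0.2381; Δt_x=3.8637, Δt_y=1.0353
    y: enter (4,7) at t=0.2381 ← occupied
  → r_3 = 0.2381
beam 4: φ=270°, α=165°
  dir = (cos 165°, sin 165°) = (-0.9659, 0.2588); from cell (4,6)
  next x-line at t=0.5590, next y-line at t=0.8887; Δt_x=1.0353, Δt_y=3.8637
    x: enter (3,6) at t=0.5590
    y: enter (3,7) at t=0.8887
    x: enter (2,7) at t=1.5943
    x: enter (1,7) at t=2.6296
    x: enter (0,7) at t=3.6649 ← occupied
  → r_4 = 3.6649

ranges = [0.7972, 4.6173, 0.2381, 3.6649]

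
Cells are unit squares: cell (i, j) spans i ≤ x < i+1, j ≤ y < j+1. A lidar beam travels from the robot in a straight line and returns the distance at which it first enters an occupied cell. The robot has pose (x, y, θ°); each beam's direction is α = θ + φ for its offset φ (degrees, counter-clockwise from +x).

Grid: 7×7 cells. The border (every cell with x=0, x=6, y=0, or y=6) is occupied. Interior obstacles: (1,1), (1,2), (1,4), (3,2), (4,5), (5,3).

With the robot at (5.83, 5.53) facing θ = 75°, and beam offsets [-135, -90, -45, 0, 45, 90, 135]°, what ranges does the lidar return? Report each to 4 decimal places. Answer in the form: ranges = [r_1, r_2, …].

ranges = [0.3400, 0.1760, 0.1963, 0.4866, 0.5427, 0.8593, 0.9584]

beam 1: φ=-135°, α=300°
  direction (0.5000, -0.8660); cell (5,5); t to first gridline: x 0.3400, y 0.6120 (then +2.0000 / +1.1547)
    (6,5) via x @ 0.3400  # hit
  → r_1 = 0.3400
beam 2: φ=-90°, α=345°
  direction (0.9659, -0.2588); cell (5,5); t to first gridline: x 0.1760, y 2.0478 (then +1.0353 / +3.8637)
    (6,5) via x @ 0.1760  # hit
  → r_2 = 0.1760
beam 3: φ=-45°, α=30°
  direction (0.8660, 0.5000); cell (5,5); t to first gridline: x 0.1963, y 0.9400 (then +1.1547 / +2.0000)
    (6,5) via x @ 0.1963  # hit
  → r_3 = 0.1963
beam 4: φ=0°, α=75°
  direction (0.2588, 0.9659); cell (5,5); t to first gridline: x 0.6568, y 0.4866 (then +3.8637 / +1.0353)
    (5,6) via y @ 0.4866  # hit
  → r_4 = 0.4866
beam 5: φ=45°, α=120°
  direction (-0.5000, 0.8660); cell (5,5); t to first gridline: x 1.6600, y 0.5427 (then +2.0000 / +1.1547)
    (5,6) via y @ 0.5427  # hit
  → r_5 = 0.5427
beam 6: φ=90°, α=165°
  direction (-0.9659, 0.2588); cell (5,5); t to first gridline: x 0.8593, y 1.8159 (then +1.0353 / +3.8637)
    (4,5) via x @ 0.8593  # hit
  → r_6 = 0.8593
beam 7: φ=135°, α=210°
  direction (-0.8660, -0.5000); cell (5,5); t to first gridline: x 0.9584, y 1.0600 (then +1.1547 / +2.0000)
    (4,5) via x @ 0.9584  # hit
  → r_7 = 0.9584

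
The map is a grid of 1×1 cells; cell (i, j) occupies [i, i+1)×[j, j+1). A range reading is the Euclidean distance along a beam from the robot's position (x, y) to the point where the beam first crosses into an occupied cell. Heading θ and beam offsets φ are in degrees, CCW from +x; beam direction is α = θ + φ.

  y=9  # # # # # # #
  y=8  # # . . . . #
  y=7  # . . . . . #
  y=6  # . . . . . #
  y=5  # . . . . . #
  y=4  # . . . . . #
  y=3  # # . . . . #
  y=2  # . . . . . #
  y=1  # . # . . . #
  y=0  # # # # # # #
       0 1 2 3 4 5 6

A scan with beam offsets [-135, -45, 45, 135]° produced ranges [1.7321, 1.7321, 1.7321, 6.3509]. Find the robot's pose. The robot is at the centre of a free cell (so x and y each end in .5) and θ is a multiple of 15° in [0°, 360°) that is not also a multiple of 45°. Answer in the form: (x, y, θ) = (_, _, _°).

(x, y, θ) = (4.5, 2.5, 345°)

The pose lattice has 37·16 = 592 candidates. Test each by forward raycasting.
  (1.5, 5.5, 15°): beam 1 = 1.0000 ≠ 1.7321 ✗
  (1.5, 1.5, 120°): beam 1 = 0.5176 ≠ 1.7321 ✗
  (1.5, 1.5, 75°): beam 1 = 0.5774 ≠ 1.7321 ✗
  (4.5, 4.5, 165°): beam 2 = 5.0000 ≠ 1.7321 ✗
  …
  (4.5, 2.5, 345°): r_1=1.7321, r_2=1.7321, r_3=1.7321, r_4=6.3509 — all match ✓
Unique over the lattice → pose = (4.5, 2.5, 345°).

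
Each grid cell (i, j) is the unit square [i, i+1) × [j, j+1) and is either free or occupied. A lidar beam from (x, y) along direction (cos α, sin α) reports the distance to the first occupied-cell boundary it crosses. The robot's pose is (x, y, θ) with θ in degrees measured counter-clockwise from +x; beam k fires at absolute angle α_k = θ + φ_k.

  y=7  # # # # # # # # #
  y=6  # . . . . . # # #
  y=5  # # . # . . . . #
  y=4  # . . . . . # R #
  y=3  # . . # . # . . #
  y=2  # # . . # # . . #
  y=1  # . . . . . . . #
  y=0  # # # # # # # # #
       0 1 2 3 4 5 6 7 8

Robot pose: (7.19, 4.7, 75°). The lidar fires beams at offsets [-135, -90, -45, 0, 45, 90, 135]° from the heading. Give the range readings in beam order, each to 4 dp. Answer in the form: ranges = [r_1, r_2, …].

beam 1: φ=-135°, α=300°
  direction (0.5000, -0.8660); cell (7,4); t to first gridline: x 1.6200, y 0.8083 (then +2.0000 / +1.1547)
    (7,3) via y @ 0.8083
    (8,3) via x @ 1.6200  # hit
  → r_1 = 1.6200
beam 2: φ=-90°, α=345°
  direction (0.9659, -0.2588); cell (7,4); t to first gridline: x 0.8386, y 2.7046 (then +1.0353 / +3.8637)
    (8,4) via x @ 0.8386  # hit
  → r_2 = 0.8386
beam 3: φ=-45°, α=30°
  direction (0.8660, 0.5000); cell (7,4); t to first gridline: x 0.9353, y 0.6000 (then +1.1547 / +2.0000)
    (7,5) via y @ 0.6000
    (8,5) via x @ 0.9353  # hit
  → r_3 = 0.9353
beam 4: φ=0°, α=75°
  direction (0.2588, 0.9659); cell (7,4); t to first gridline: x 3.1296, y 0.3106 (then +3.8637 / +1.0353)
    (7,5) via y @ 0.3106
    (7,6) via y @ 1.3459  # hit
  → r_4 = 1.3459
beam 5: φ=45°, α=120°
  direction (-0.5000, 0.8660); cell (7,4); t to first gridline: x 0.3800, y 0.3464 (then +2.0000 / +1.1547)
    (7,5) via y @ 0.3464
    (6,5) via x @ 0.3800
    (6,6) via y @ 1.5011  # hit
  → r_5 = 1.5011
beam 6: φ=90°, α=165°
  direction (-0.9659, 0.2588); cell (7,4); t to first gridline: x 0.1967, y 1.1591 (then +1.0353 / +3.8637)
    (6,4) via x @ 0.1967  # hit
  → r_6 = 0.1967
beam 7: φ=135°, α=210°
  direction (-0.8660, -0.5000); cell (7,4); t to first gridline: x 0.2194, y 1.4000 (then +1.1547 / +2.0000)
    (6,4) via x @ 0.2194  # hit
  → r_7 = 0.2194

ranges = [1.6200, 0.8386, 0.9353, 1.3459, 1.5011, 0.1967, 0.2194]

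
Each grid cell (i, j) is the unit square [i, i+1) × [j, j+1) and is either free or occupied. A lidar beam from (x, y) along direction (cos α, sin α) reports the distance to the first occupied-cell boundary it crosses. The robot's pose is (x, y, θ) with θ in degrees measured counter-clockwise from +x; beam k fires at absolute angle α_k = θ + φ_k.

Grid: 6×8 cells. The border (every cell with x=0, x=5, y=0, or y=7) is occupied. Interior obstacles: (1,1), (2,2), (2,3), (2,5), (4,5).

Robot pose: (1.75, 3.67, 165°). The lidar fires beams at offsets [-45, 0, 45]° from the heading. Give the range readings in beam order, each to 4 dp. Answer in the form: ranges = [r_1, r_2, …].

beam 1: φ=-45°, α=120°
  dir = (cos 120°, sin 120°) = (-0.5000, 0.8660); from cell (1,3)
  next x-line at t=1.5000, next y-line at t=0.3811; Δt_x=2.0000, Δt_y=1.1547
    y: enter (1,4) at t=0.3811
    x: enter (0,4) at t=1.5000 ← occupied
  → r_1 = 1.5000
beam 2: φ=0°, α=165°
  dir = (cos 165°, sin 165°) = (-0.9659, 0.2588); from cell (1,3)
  next x-line at t=0.7765, next y-line at t=1.2750; Δt_x=1.0353, Δt_y=3.8637
    x: enter (0,3) at t=0.7765 ← occupied
  → r_2 = 0.7765
beam 3: φ=45°, α=210°
  dir = (cos 210°, sin 210°) = (-0.8660, -0.5000); from cell (1,3)
  next x-line at t=0.8660, next y-line at t=1.3400; Δt_x=1.1547, Δt_y=2.0000
    x: enter (0,3) at t=0.8660 ← occupied
  → r_3 = 0.8660

ranges = [1.5000, 0.7765, 0.8660]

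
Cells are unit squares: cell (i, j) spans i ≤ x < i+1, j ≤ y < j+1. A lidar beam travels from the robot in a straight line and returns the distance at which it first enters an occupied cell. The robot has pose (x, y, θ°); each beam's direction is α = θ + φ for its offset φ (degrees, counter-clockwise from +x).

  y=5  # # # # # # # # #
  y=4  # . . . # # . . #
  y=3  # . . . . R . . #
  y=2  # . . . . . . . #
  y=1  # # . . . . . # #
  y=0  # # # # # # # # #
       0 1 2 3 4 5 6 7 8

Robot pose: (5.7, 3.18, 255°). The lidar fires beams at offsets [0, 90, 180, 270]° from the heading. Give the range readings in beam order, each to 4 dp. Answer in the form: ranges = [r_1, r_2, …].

beam 1: φ=0°, α=255°
  direction (-0.2588, -0.9659); cell (5,3); t to first gridline: x 2.7046, y 0.1863 (then +3.8637 / +1.0353)
    (5,2) via y @ 0.1863
    (5,1) via y @ 1.2216
    (5,0) via y @ 2.2569  # hit
  → r_1 = 2.2569
beam 2: φ=90°, α=345°
  direction (0.9659, -0.2588); cell (5,3); t to first gridline: x 0.3106, y 0.6955 (then +1.0353 / +3.8637)
    (6,3) via x @ 0.3106
    (6,2) via y @ 0.6955
    (7,2) via x @ 1.3459
    (8,2) via x @ 2.3811  # hit
  → r_2 = 2.3811
beam 3: φ=180°, α=75°
  direction (0.2588, 0.9659); cell (5,3); t to first gridline: x 1.1591, y 0.8489 (then +3.8637 / +1.0353)
    (5,4) via y @ 0.8489  # hit
  → r_3 = 0.8489
beam 4: φ=270°, α=165°
  direction (-0.9659, 0.2588); cell (5,3); t to first gridline: x 0.7247, y 3.1682 (then +1.0353 / +3.8637)
    (4,3) via x @ 0.7247
    (3,3) via x @ 1.7600
    (2,3) via x @ 2.7952
    (2,4) via y @ 3.1682
    (1,4) via x @ 3.8305
    (0,4) via x @ 4.8658  # hit
  → r_4 = 4.8658

ranges = [2.2569, 2.3811, 0.8489, 4.8658]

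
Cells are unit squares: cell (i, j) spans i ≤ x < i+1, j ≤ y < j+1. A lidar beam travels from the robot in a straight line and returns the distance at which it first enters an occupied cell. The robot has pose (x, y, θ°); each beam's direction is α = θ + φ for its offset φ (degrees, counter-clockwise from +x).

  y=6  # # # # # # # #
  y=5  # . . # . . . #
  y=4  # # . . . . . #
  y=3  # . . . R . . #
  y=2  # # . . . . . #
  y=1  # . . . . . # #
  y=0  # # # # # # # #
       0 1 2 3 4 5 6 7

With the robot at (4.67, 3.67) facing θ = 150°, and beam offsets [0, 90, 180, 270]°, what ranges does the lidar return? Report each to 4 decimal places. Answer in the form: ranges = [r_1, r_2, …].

ranges = [4.2378, 3.0831, 2.6905, 2.6905]

beam 1: φ=0°, α=150°
  dir = (cos 150°, sin 150°) = (-0.8660, 0.5000); from cell (4,3)
  next x-line at t=0.7736, next y-line at t=0.6600; Δt_x=1.1547, Δt_y=2.0000
    y: enter (4,4) at t=0.6600
    x: enter (3,4) at t=0.7736
    x: enter (2,4) at t=1.9283
    y: enter (2,5) at t=2.6600
    x: enter (1,5) at t=3.0831
    x: enter (0,5) at t=4.2378 ← occupied
  → r_1 = 4.2378
beam 2: φ=90°, α=240°
  dir = (cos 240°, sin 240°) = (-0.5000, -0.8660); from cell (4,3)
  next x-line at t=1.3400, next y-line at t=0.7736; Δt_x=2.0000, Δt_y=1.1547
    y: enter (4,2) at t=0.7736
    x: enter (3,2) at t=1.3400
    y: enter (3,1) at t=1.9283
    y: enter (3,0) at t=3.0831 ← occupied
  → r_2 = 3.0831
beam 3: φ=180°, α=330°
  dir = (cos 330°, sin 330°) = (0.8660, -0.5000); from cell (4,3)
  next x-line at t=0.3811, next y-line at t=1.3400; Δt_x=1.1547, Δt_y=2.0000
    x: enter (5,3) at t=0.3811
    y: enter (5,2) at t=1.3400
    x: enter (6,2) at t=1.5358
    x: enter (7,2) at t=2.6905 ← occupied
  → r_3 = 2.6905
beam 4: φ=270°, α=60°
  dir = (cos 60°, sin 60°) = (0.5000, 0.8660); from cell (4,3)
  next x-line at t=0.6600, next y-line at t=0.3811; Δt_x=2.0000, Δt_y=1.1547
    y: enter (4,4) at t=0.3811
    x: enter (5,4) at t=0.6600
    y: enter (5,5) at t=1.5358
    x: enter (6,5) at t=2.6600
    y: enter (6,6) at t=2.6905 ← occupied
  → r_4 = 2.6905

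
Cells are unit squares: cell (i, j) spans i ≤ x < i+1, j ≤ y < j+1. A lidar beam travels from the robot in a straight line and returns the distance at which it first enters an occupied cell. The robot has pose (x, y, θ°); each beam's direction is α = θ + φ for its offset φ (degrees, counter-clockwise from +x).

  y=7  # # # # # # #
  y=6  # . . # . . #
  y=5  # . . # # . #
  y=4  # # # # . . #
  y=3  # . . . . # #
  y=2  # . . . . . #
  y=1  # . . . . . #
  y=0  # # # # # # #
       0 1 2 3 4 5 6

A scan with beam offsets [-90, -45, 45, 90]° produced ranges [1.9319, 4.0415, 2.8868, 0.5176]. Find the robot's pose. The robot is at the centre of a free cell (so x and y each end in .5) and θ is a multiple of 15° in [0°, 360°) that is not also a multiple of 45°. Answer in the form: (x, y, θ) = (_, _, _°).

The pose lattice has 23·16 = 368 candidates. Test each by forward raycasting.
  (3.5, 1.5, 330°): beam 1 = 0.5774 ≠ 1.9319 ✗
  (4.5, 4.5, 30°): beam 1 = 1.0000 ≠ 1.9319 ✗
  (2.5, 5.5, 210°): beam 1 = 1.7321 ≠ 1.9319 ✗
  …
  (4.5, 3.5, 255°): r_1=1.9319, r_2=4.0415, r_3=2.8868, r_4=0.5176 — all match ✓
Unique over the lattice → pose = (4.5, 3.5, 255°).

(x, y, θ) = (4.5, 3.5, 255°)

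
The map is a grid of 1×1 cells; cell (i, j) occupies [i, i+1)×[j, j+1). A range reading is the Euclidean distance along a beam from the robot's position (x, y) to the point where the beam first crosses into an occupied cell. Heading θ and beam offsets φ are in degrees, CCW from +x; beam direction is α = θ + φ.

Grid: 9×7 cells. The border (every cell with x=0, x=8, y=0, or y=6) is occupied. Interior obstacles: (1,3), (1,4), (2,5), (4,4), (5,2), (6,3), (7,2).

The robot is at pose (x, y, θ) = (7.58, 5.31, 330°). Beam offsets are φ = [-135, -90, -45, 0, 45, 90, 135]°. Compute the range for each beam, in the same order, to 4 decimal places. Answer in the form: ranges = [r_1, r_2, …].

ranges = [2.6710, 1.5127, 1.6228, 0.4850, 0.4348, 0.7967, 0.7143]

beam 1: φ=-135°, α=195°
  direction (-0.9659, -0.2588); cell (7,5); t to first gridline: x 0.6005, y 1.1977 (then +1.0353 / +3.8637)
    (6,5) via x @ 0.6005
    (6,4) via y @ 1.1977
    (5,4) via x @ 1.6357
    (4,4) via x @ 2.6710  # hit
  → r_1 = 2.6710
beam 2: φ=-90°, α=240°
  direction (-0.5000, -0.8660); cell (7,5); t to first gridline: x 1.1600, y 0.3580 (then +2.0000 / +1.1547)
    (7,4) via y @ 0.3580
    (6,4) via x @ 1.1600
    (6,3) via y @ 1.5127  # hit
  → r_2 = 1.5127
beam 3: φ=-45°, α=285°
  direction (0.2588, -0.9659); cell (7,5); t to first gridline: x 1.6228, y 0.3209 (then +3.8637 / +1.0353)
    (7,4) via y @ 0.3209
    (7,3) via y @ 1.3562
    (8,3) via x @ 1.6228  # hit
  → r_3 = 1.6228
beam 4: φ=0°, α=330°
  direction (0.8660, -0.5000); cell (7,5); t to first gridline: x 0.4850, y 0.6200 (then +1.1547 / +2.0000)
    (8,5) via x @ 0.4850  # hit
  → r_4 = 0.4850
beam 5: φ=45°, α=15°
  direction (0.9659, 0.2588); cell (7,5); t to first gridline: x 0.4348, y 2.6660 (then +1.0353 / +3.8637)
    (8,5) via x @ 0.4348  # hit
  → r_5 = 0.4348
beam 6: φ=90°, α=60°
  direction (0.5000, 0.8660); cell (7,5); t to first gridline: x 0.8400, y 0.7967 (then +2.0000 / +1.1547)
    (7,6) via y @ 0.7967  # hit
  → r_6 = 0.7967
beam 7: φ=135°, α=105°
  direction (-0.2588, 0.9659); cell (7,5); t to first gridline: x 2.2409, y 0.7143 (then +3.8637 / +1.0353)
    (7,6) via y @ 0.7143  # hit
  → r_7 = 0.7143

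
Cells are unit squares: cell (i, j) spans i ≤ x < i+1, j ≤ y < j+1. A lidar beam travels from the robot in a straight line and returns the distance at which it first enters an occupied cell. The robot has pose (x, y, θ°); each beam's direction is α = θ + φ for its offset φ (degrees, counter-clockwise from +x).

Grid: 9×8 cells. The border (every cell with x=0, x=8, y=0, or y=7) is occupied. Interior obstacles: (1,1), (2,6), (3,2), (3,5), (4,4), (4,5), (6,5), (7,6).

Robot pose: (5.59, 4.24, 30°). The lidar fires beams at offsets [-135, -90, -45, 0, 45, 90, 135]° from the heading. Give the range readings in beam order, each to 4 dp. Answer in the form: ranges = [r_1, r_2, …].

beam 1: φ=-135°, α=255°
  dir = (cos 255°, sin 255°) = (-0.2588, -0.9659); from cell (5,4)
  next x-line at t=2.2796, next y-line at t=0.2485; Δt_x=3.8637, Δt_y=1.0353
    y: enter (5,3) at t=0.2485
    y: enter (5,2) at t=1.2837
    x: enter (4,2) at t=2.2796
    y: enter (4,1) at t=2.3190
    y: enter (4,0) at t=3.3543 ← occupied
  → r_1 = 3.3543
beam 2: φ=-90°, α=300°
  dir = (cos 300°, sin 300°) = (0.5000, -0.8660); from cell (5,4)
  next x-line at t=0.8200, next y-line at t=0.2771; Δt_x=2.0000, Δt_y=1.1547
    y: enter (5,3) at t=0.2771
    x: enter (6,3) at t=0.8200
    y: enter (6,2) at t=1.4318
    y: enter (6,1) at t=2.5865
    x: enter (7,1) at t=2.8200
    y: enter (7,0) at t=3.7412 ← occupied
  → r_2 = 3.7412
beam 3: φ=-45°, α=345°
  dir = (cos 345°, sin 345°) = (0.9659, -0.2588); from cell (5,4)
  next x-line at t=0.4245, next y-line at t=0.9273; Δt_x=1.0353, Δt_y=3.8637
    x: enter (6,4) at t=0.4245
    y: enter (6,3) at t=0.9273
    x: enter (7,3) at t=1.4597
    x: enter (8,3) at t=2.4950 ← occupied
  → r_3 = 2.4950
beam 4: φ=0°, α=30°
  dir = (cos 30°, sin 30°) = (0.8660, 0.5000); from cell (5,4)
  next x-line at t=0.4734, next y-line at t=1.5200; Δt_x=1.1547, Δt_y=2.0000
    x: enter (6,4) at t=0.4734
    y: enter (6,5) at t=1.5200 ← occupied
  → r_4 = 1.5200
beam 5: φ=45°, α=75°
  dir = (cos 75°, sin 75°) = (0.2588, 0.9659); from cell (5,4)
  next x-line at t=1.5841, next y-line at t=0.7868; Δt_x=3.8637, Δt_y=1.0353
    y: enter (5,5) at t=0.7868
    x: enter (6,5) at t=1.5841 ← occupied
  → r_5 = 1.5841
beam 6: φ=90°, α=120°
  dir = (cos 120°, sin 120°) = (-0.5000, 0.8660); from cell (5,4)
  next x-line at t=1.1800, next y-line at t=0.8776; Δt_x=2.0000, Δt_y=1.1547
    y: enter (5,5) at t=0.8776
    x: enter (4,5) at t=1.1800 ← occupied
  → r_6 = 1.1800
beam 7: φ=135°, α=165°
  dir = (cos 165°, sin 165°) = (-0.9659, 0.2588); from cell (5,4)
  next x-line at t=0.6108, next y-line at t=2.9364; Δt_x=1.0353, Δt_y=3.8637
    x: enter (4,4) at t=0.6108 ← occupied
  → r_7 = 0.6108

ranges = [3.3543, 3.7412, 2.4950, 1.5200, 1.5841, 1.1800, 0.6108]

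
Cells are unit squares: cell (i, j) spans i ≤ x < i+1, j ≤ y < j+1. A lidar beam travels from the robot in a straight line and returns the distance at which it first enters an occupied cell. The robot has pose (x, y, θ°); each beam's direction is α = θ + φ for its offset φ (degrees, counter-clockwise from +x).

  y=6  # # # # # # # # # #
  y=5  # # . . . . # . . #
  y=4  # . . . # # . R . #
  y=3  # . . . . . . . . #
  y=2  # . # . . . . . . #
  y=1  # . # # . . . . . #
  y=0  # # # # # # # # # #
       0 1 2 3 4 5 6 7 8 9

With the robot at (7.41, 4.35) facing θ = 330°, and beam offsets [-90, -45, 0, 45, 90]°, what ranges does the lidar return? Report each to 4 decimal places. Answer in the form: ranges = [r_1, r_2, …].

ranges = [3.8682, 3.4682, 1.8360, 1.6461, 1.9053]

beam 1: φ=-90°, α=240°
  cosα=-0.5000 sinα=-0.8660 | (7,4) | tMaxX 0.8200 tMaxY 0.4041 | tΔX 2.0000 tΔY 1.1547
    t=0.4041 [y] (7,3)
    t=0.8200 [x] (6,3)
    t=1.5588 [y] (6,2)
    t=2.7135 [y] (6,1)
    t=2.8200 [x] (5,1)
    t=3.8682 [y] (5,0) — stop
  → r_1 = 3.8682
beam 2: φ=-45°, α=285°
  cosα=0.2588 sinα=-0.9659 | (7,4) | tMaxX 2.2796 tMaxY 0.3623 | tΔX 3.8637 tΔY 1.0353
    t=0.3623 [y] (7,3)
    t=1.3976 [y] (7,2)
    t=2.2796 [x] (8,2)
    t=2.4329 [y] (8,1)
    t=3.4682 [y] (8,0) — stop
  → r_2 = 3.4682
beam 3: φ=0°, α=330°
  cosα=0.8660 sinα=-0.5000 | (7,4) | tMaxX 0.6813 tMaxY 0.7000 | tΔX 1.1547 tΔY 2.0000
    t=0.6813 [x] (8,4)
    t=0.7000 [y] (8,3)
    t=1.8360 [x] (9,3) — stop
  → r_3 = 1.8360
beam 4: φ=45°, α=15°
  cosα=0.9659 sinα=0.2588 | (7,4) | tMaxX 0.6108 tMaxY 2.5114 | tΔX 1.0353 tΔY 3.8637
    t=0.6108 [x] (8,4)
    t=1.6461 [x] (9,4) — stop
  → r_4 = 1.6461
beam 5: φ=90°, α=60°
  cosα=0.5000 sinα=0.8660 | (7,4) | tMaxX 1.1800 tMaxY 0.7506 | tΔX 2.0000 tΔY 1.1547
    t=0.7506 [y] (7,5)
    t=1.1800 [x] (8,5)
    t=1.9053 [y] (8,6) — stop
  → r_5 = 1.9053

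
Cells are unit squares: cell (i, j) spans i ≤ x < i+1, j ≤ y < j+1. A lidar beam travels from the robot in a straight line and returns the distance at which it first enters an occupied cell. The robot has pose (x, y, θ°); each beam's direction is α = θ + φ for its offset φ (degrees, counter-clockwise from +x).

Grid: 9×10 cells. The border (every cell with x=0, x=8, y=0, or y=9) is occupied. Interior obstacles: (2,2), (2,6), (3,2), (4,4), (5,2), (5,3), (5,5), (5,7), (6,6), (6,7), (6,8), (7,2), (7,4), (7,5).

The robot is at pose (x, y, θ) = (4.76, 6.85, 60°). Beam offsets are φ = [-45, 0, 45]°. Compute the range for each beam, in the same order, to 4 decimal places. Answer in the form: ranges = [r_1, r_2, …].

beam 1: φ=-45°, α=15°
  direction (0.9659, 0.2588); cell (4,6); t to first gridline: x 0.2485, y 0.5796 (then +1.0353 / +3.8637)
    (5,6) via x @ 0.2485
    (5,7) via y @ 0.5796  # hit
  → r_1 = 0.5796
beam 2: φ=0°, α=60°
  direction (0.5000, 0.8660); cell (4,6); t to first gridline: x 0.4800, y 0.1732 (then +2.0000 / +1.1547)
    (4,7) via y @ 0.1732
    (5,7) via x @ 0.4800  # hit
  → r_2 = 0.4800
beam 3: φ=45°, α=105°
  direction (-0.2588, 0.9659); cell (4,6); t to first gridline: x 2.9364, y 0.1553 (then +3.8637 / +1.0353)
    (4,7) via y @ 0.1553
    (4,8) via y @ 1.1906
    (4,9) via y @ 2.2258  # hit
  → r_3 = 2.2258

ranges = [0.5796, 0.4800, 2.2258]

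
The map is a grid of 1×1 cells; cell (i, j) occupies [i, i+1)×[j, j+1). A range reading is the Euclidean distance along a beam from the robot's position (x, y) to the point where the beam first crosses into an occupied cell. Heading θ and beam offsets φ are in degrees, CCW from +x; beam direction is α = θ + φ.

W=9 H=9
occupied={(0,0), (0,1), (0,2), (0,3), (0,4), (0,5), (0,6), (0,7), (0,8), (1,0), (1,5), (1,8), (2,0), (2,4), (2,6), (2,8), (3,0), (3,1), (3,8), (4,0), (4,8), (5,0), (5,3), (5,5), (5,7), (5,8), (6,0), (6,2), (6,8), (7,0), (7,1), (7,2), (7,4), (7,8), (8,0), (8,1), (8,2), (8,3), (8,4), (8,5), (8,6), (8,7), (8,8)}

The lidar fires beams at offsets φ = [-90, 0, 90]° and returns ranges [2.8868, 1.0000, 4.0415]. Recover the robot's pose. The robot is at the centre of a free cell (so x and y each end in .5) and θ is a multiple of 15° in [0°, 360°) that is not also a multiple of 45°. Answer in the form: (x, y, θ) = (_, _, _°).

(x, y, θ) = (4.5, 2.5, 60°)

The pose lattice has 38·16 = 608 candidates. Test each by forward raycasting.
  (1.5, 3.5, 105°): beam 1 = 5.6940 ≠ 2.8868 ✗
  (5.5, 2.5, 255°): beam 1 = 4.6587 ≠ 2.8868 ✗
  (1.5, 6.5, 105°): beam 1 = 0.5176 ≠ 2.8868 ✗
  (1.5, 1.5, 30°): beam 1 = 0.5774 ≠ 2.8868 ✗
  …
  (4.5, 2.5, 60°): r_1=2.8868, r_2=1.0000, r_3=4.0415 — all match ✓
No second candidate reproduces the full scan.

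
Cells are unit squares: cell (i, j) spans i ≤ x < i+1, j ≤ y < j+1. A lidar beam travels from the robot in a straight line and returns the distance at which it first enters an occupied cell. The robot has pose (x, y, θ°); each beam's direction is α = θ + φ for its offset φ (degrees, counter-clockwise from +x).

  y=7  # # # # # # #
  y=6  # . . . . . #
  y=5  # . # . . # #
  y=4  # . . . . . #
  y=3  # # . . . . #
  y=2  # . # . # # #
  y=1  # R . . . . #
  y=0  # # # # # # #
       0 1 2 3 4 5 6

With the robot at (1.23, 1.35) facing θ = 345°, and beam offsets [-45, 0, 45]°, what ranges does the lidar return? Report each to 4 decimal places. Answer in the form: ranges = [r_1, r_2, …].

ranges = [0.4041, 1.3523, 1.3000]

beam 1: φ=-45°, α=300°
  cosα=0.5000 sinα=-0.8660 | (1,1) | tMaxX 1.5400 tMaxY 0.4041 | tΔX 2.0000 tΔY 1.1547
    t=0.4041 [y] (1,0) — stop
  → r_1 = 0.4041
beam 2: φ=0°, α=345°
  cosα=0.9659 sinα=-0.2588 | (1,1) | tMaxX 0.7972 tMaxY 1.3523 | tΔX 1.0353 tΔY 3.8637
    t=0.7972 [x] (2,1)
    t=1.3523 [y] (2,0) — stop
  → r_2 = 1.3523
beam 3: φ=45°, α=30°
  cosα=0.8660 sinα=0.5000 | (1,1) | tMaxX 0.8891 tMaxY 1.3000 | tΔX 1.1547 tΔY 2.0000
    t=0.8891 [x] (2,1)
    t=1.3000 [y] (2,2) — stop
  → r_3 = 1.3000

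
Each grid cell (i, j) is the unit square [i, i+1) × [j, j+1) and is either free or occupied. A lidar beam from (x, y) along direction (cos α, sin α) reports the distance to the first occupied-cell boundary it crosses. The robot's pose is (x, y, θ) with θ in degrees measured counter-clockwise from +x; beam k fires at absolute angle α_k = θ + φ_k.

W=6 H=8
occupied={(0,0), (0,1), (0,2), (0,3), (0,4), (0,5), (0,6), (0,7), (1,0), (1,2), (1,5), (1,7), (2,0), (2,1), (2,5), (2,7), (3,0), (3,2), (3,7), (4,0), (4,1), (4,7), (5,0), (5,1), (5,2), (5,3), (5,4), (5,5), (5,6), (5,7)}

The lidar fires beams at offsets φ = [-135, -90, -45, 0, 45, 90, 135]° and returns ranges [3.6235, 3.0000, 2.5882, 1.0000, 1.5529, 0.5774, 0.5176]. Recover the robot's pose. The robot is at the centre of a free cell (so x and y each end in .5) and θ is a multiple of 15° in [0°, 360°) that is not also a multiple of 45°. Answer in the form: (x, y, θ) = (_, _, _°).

(x, y, θ) = (4.5, 3.5, 240°)

Candidates: 18 free-cell centres × 16 headings = 288 poses. Raycast each; keep the one whose scan matches to 4 dp.
  (2.5, 6.5, 105°): beam 1 = 2.8868 ≠ 3.6235 ✗
  (3.5, 1.5, 15°): beam 1 = 0.5774 ≠ 3.6235 ✗
  (2.5, 2.5, 345°): beam 1 = 0.5774 ≠ 3.6235 ✗
  (3.5, 1.5, 60°): beam 1 = 0.5176 ≠ 3.6235 ✗
  (4.5, 6.5, 75°): beam 1 = 1.0000 ≠ 3.6235 ✗
  …
  (4.5, 3.5, 240°): r_1=3.6235, r_2=3.0000, r_3=2.5882, r_4=1.0000, r_5=1.5529, r_6=0.5774, r_7=0.5176 — all match ✓
Unique over the lattice → pose = (4.5, 3.5, 240°).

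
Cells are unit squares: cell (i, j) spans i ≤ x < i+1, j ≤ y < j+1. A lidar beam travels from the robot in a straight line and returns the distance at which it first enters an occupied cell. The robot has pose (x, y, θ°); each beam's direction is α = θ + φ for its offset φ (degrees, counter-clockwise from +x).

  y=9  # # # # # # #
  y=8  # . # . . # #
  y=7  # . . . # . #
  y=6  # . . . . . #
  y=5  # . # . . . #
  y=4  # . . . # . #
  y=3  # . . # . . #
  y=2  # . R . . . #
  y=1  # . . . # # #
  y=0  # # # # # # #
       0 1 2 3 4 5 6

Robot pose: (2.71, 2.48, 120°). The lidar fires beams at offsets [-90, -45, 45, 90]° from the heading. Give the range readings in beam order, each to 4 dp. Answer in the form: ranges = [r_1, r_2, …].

beam 1: φ=-90°, α=30°
  cosα=0.8660 sinα=0.5000 | (2,2) | tMaxX 0.3349 tMaxY 1.0400 | tΔX 1.1547 tΔY 2.0000
    t=0.3349 [x] (3,2)
    t=1.0400 [y] (3,3) — stop
  → r_1 = 1.0400
beam 2: φ=-45°, α=75°
  cosα=0.2588 sinα=0.9659 | (2,2) | tMaxX 1.1205 tMaxY 0.5383 | tΔX 3.8637 tΔY 1.0353
    t=0.5383 [y] (2,3)
    t=1.1205 [x] (3,3) — stop
  → r_2 = 1.1205
beam 3: φ=45°, α=165°
  cosα=-0.9659 sinα=0.2588 | (2,2) | tMaxX 0.7350 tMaxY 2.0091 | tΔX 1.0353 tΔY 3.8637
    t=0.7350 [x] (1,2)
    t=1.7703 [x] (0,2) — stop
  → r_3 = 1.7703
beam 4: φ=90°, α=210°
  cosα=-0.8660 sinα=-0.5000 | (2,2) | tMaxX 0.8198 tMaxY 0.9600 | tΔX 1.1547 tΔY 2.0000
    t=0.8198 [x] (1,2)
    t=0.9600 [y] (1,1)
    t=1.9745 [x] (0,1) — stop
  → r_4 = 1.9745

ranges = [1.0400, 1.1205, 1.7703, 1.9745]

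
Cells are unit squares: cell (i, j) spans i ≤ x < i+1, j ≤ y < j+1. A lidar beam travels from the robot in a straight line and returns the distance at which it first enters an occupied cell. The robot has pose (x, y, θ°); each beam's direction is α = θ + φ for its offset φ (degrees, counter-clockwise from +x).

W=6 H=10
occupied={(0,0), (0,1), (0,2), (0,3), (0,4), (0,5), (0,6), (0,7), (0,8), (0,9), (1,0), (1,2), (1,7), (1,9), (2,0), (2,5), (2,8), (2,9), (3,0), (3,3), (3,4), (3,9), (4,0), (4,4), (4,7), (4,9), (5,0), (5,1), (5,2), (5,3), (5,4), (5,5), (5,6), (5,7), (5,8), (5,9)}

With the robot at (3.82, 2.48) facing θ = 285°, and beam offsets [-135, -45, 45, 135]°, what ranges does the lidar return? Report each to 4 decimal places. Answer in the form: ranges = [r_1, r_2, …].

beam 1: φ=-135°, α=150°
  direction (-0.8660, 0.5000); cell (3,2); t to first gridline: x 0.9469, y 1.0400 (then +1.1547 / +2.0000)
    (2,2) via x @ 0.9469
    (2,3) via y @ 1.0400
    (1,3) via x @ 2.1016
    (1,4) via y @ 3.0400
    (0,4) via x @ 3.2563  # hit
  → r_1 = 3.2563
beam 2: φ=-45°, α=240°
  direction (-0.5000, -0.8660); cell (3,2); t to first gridline: x 1.6400, y 0.5543 (then +2.0000 / +1.1547)
    (3,1) via y @ 0.5543
    (2,1) via x @ 1.6400
    (2,0) via y @ 1.7090  # hit
  → r_2 = 1.7090
beam 3: φ=45°, α=330°
  direction (0.8660, -0.5000); cell (3,2); t to first gridline: x 0.2078, y 0.9600 (then +1.1547 / +2.0000)
    (4,2) via x @ 0.2078
    (4,1) via y @ 0.9600
    (5,1) via x @ 1.3625  # hit
  → r_3 = 1.3625
beam 4: φ=135°, α=60°
  direction (0.5000, 0.8660); cell (3,2); t to first gridline: x 0.3600, y 0.6004 (then +2.0000 / +1.1547)
    (4,2) via x @ 0.3600
    (4,3) via y @ 0.6004
    (4,4) via y @ 1.7551  # hit
  → r_4 = 1.7551

ranges = [3.2563, 1.7090, 1.3625, 1.7551]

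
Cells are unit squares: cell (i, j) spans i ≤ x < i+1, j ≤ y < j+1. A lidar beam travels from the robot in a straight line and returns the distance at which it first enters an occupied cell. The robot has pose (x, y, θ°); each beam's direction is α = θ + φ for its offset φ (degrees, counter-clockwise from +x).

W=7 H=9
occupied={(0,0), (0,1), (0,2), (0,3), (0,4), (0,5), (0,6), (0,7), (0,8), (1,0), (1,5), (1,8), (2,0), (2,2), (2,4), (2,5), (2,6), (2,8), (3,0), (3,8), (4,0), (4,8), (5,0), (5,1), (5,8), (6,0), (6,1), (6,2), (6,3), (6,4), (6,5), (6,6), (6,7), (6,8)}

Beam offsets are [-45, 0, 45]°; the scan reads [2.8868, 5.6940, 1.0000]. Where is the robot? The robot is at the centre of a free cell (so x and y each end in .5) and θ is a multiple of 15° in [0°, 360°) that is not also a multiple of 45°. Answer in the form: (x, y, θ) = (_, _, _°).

Candidates: 29 free-cell centres × 16 headings = 464 poses. Raycast each; keep the one whose scan matches to 4 dp.
  (4.5, 4.5, 345°): beam 2 = 1.5529 ≠ 5.6940 ✗
  (4.5, 7.5, 15°): beam 1 = 1.7321 ≠ 2.8868 ✗
  (2.5, 1.5, 240°): beam 1 = 1.5529 ≠ 2.8868 ✗
  (3.5, 5.5, 240°): beam 1 = 0.5176 ≠ 2.8868 ✗
  …
  (5.5, 6.5, 255°): r_1=2.8868, r_2=5.6940, r_3=1.0000 — all match ✓
Only this pose fits every beam.

(x, y, θ) = (5.5, 6.5, 255°)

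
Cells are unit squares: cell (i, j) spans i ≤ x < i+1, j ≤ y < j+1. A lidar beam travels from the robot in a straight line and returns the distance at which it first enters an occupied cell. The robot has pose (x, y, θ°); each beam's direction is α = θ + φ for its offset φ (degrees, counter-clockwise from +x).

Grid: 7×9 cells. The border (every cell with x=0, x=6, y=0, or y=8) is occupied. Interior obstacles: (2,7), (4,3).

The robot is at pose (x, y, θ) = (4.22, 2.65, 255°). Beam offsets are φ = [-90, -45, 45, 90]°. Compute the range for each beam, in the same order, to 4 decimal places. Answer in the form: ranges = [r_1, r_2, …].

ranges = [3.3336, 3.3000, 1.9053, 1.8428]

beam 1: φ=-90°, α=165°
  dir = (cos 165°, sin 165°) = (-0.9659, 0.2588); from cell (4,2)
  next x-line at t=0.2278, next y-line at t=1.3523; Δt_x=1.0353, Δt_y=3.8637
    x: enter (3,2) at t=0.2278
    x: enter (2,2) at t=1.2630
    y: enter (2,3) at t=1.3523
    x: enter (1,3) at t=2.2983
    x: enter (0,3) at t=3.3336 ← occupied
  → r_1 = 3.3336
beam 2: φ=-45°, α=210°
  dir = (cos 210°, sin 210°) = (-0.8660, -0.5000); from cell (4,2)
  next x-line at t=0.2540, next y-line at t=1.3000; Δt_x=1.1547, Δt_y=2.0000
    x: enter (3,2) at t=0.2540
    y: enter (3,1) at t=1.3000
    x: enter (2,1) at t=1.4087
    x: enter (1,1) at t=2.5634
    y: enter (1,0) at t=3.3000 ← occupied
  → r_2 = 3.3000
beam 3: φ=45°, α=300°
  dir = (cos 300°, sin 300°) = (0.5000, -0.8660); from cell (4,2)
  next x-line at t=1.5600, next y-line at t=0.7506; Δt_x=2.0000, Δt_y=1.1547
    y: enter (4,1) at t=0.7506
    x: enter (5,1) at t=1.5600
    y: enter (5,0) at t=1.9053 ← occupied
  → r_3 = 1.9053
beam 4: φ=90°, α=345°
  dir = (cos 345°, sin 345°) = (0.9659, -0.2588); from cell (4,2)
  next x-line at t=0.8075, next y-line at t=2.5114; Δt_x=1.0353, Δt_y=3.8637
    x: enter (5,2) at t=0.8075
    x: enter (6,2) at t=1.8428 ← occupied
  → r_4 = 1.8428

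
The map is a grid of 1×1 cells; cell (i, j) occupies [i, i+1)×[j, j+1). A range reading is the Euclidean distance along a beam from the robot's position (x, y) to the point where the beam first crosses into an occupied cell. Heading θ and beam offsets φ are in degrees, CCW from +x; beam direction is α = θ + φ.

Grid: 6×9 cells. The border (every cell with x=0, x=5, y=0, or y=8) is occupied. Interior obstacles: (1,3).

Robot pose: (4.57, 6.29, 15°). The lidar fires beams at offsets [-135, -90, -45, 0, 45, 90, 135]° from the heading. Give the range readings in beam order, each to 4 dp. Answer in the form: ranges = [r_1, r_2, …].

beam 1: φ=-135°, α=240°
  direction (-0.5000, -0.8660); cell (4,6); t to first gridline: x 1.1400, y 0.3349 (then +2.0000 / +1.1547)
    (4,5) via y @ 0.3349
    (3,5) via x @ 1.1400
    (3,4) via y @ 1.4896
    (3,3) via y @ 2.6443
    (2,3) via x @ 3.1400
    (2,2) via y @ 3.7990
    (2,1) via y @ 4.9537
    (1,1) via x @ 5.1400
    (1,0) via y @ 6.1084  # hit
  → r_1 = 6.1084
beam 2: φ=-90°, α=285°
  direction (0.2588, -0.9659); cell (4,6); t to first gridline: x 1.6614, y 0.3002 (then +3.8637 / +1.0353)
    (4,5) via y @ 0.3002
    (4,4) via y @ 1.3355
    (5,4) via x @ 1.6614  # hit
  → r_2 = 1.6614
beam 3: φ=-45°, α=330°
  direction (0.8660, -0.5000); cell (4,6); t to first gridline: x 0.4965, y 0.5800 (then +1.1547 / +2.0000)
    (5,6) via x @ 0.4965  # hit
  → r_3 = 0.4965
beam 4: φ=0°, α=15°
  direction (0.9659, 0.2588); cell (4,6); t to first gridline: x 0.4452, y 2.7432 (then +1.0353 / +3.8637)
    (5,6) via x @ 0.4452  # hit
  → r_4 = 0.4452
beam 5: φ=45°, α=60°
  direction (0.5000, 0.8660); cell (4,6); t to first gridline: x 0.8600, y 0.8198 (then +2.0000 / +1.1547)
    (4,7) via y @ 0.8198
    (5,7) via x @ 0.8600  # hit
  → r_5 = 0.8600
beam 6: φ=90°, α=105°
  direction (-0.2588, 0.9659); cell (4,6); t to first gridline: x 2.2023, y 0.7350 (then +3.8637 / +1.0353)
    (4,7) via y @ 0.7350
    (4,8) via y @ 1.7703  # hit
  → r_6 = 1.7703
beam 7: φ=135°, α=150°
  direction (-0.8660, 0.5000); cell (4,6); t to first gridline: x 0.6582, y 1.4200 (then +1.1547 / +2.0000)
    (3,6) via x @ 0.6582
    (3,7) via y @ 1.4200
    (2,7) via x @ 1.8129
    (1,7) via x @ 2.9676
    (1,8) via y @ 3.4200  # hit
  → r_7 = 3.4200

ranges = [6.1084, 1.6614, 0.4965, 0.4452, 0.8600, 1.7703, 3.4200]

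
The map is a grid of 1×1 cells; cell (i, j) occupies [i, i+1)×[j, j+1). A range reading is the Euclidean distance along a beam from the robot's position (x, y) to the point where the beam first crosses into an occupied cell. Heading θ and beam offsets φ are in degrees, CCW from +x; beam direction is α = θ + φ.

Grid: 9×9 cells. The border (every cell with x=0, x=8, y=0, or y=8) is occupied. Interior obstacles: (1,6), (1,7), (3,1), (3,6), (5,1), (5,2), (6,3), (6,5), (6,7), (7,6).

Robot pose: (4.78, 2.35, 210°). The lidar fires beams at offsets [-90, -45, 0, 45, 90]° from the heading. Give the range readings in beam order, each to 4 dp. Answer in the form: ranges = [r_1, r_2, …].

beam 1: φ=-90°, α=120°
  cosα=-0.5000 sinα=0.8660 | (4,2) | tMaxX 1.5600 tMaxY 0.7506 | tΔX 2.0000 tΔY 1.1547
    t=0.7506 [y] (4,3)
    t=1.5600 [x] (3,3)
    t=1.9053 [y] (3,4)
    t=3.0600 [y] (3,5)
    t=3.5600 [x] (2,5)
    t=4.2147 [y] (2,6)
    t=5.3694 [y] (2,7)
    t=5.5600 [x] (1,7) — stop
  → r_1 = 5.5600
beam 2: φ=-45°, α=165°
  cosα=-0.9659 sinα=0.2588 | (4,2) | tMaxX 0.8075 tMaxY 2.5114 | tΔX 1.0353 tΔY 3.8637
    t=0.8075 [x] (3,2)
    t=1.8428 [x] (2,2)
    t=2.5114 [y] (2,3)
    t=2.8781 [x] (1,3)
    t=3.9133 [x] (0,3) — stop
  → r_2 = 3.9133
beam 3: φ=0°, α=210°
  cosα=-0.8660 sinα=-0.5000 | (4,2) | tMaxX 0.9007 tMaxY 0.7000 | tΔX 1.1547 tΔY 2.0000
    t=0.7000 [y] (4,1)
    t=0.9007 [x] (3,1) — stop
  → r_3 = 0.9007
beam 4: φ=45°, α=255°
  cosα=-0.2588 sinα=-0.9659 | (4,2) | tMaxX 3.0137 tMaxY 0.3623 | tΔX 3.8637 tΔY 1.0353
    t=0.3623 [y] (4,1)
    t=1.3976 [y] (4,0) — stop
  → r_4 = 1.3976
beam 5: φ=90°, α=300°
  cosα=0.5000 sinα=-0.8660 | (4,2) | tMaxX 0.4400 tMaxY 0.4041 | tΔX 2.0000 tΔY 1.1547
    t=0.4041 [y] (4,1)
    t=0.4400 [x] (5,1) — stop
  → r_5 = 0.4400

ranges = [5.5600, 3.9133, 0.9007, 1.3976, 0.4400]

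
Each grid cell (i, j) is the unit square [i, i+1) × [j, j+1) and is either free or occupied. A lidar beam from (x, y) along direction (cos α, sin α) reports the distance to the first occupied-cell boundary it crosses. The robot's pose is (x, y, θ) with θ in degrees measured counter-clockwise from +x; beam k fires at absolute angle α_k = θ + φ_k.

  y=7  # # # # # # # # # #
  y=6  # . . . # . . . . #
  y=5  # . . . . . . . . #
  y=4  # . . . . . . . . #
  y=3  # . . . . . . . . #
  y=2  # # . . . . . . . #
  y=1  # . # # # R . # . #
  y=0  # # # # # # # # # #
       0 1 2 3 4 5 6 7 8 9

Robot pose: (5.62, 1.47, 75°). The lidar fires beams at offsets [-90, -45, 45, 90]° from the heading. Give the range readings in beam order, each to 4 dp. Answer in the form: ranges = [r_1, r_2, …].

beam 1: φ=-90°, α=345°
  cosα=0.9659 sinα=-0.2588 | (5,1) | tMaxX 0.3934 tMaxY 1.8159 | tΔX 1.0353 tΔY 3.8637
    t=0.3934 [x] (6,1)
    t=1.4287 [x] (7,1) — stop
  → r_1 = 1.4287
beam 2: φ=-45°, α=30°
  cosα=0.8660 sinα=0.5000 | (5,1) | tMaxX 0.4388 tMaxY 1.0600 | tΔX 1.1547 tΔY 2.0000
    t=0.4388 [x] (6,1)
    t=1.0600 [y] (6,2)
    t=1.5935 [x] (7,2)
    t=2.7482 [x] (8,2)
    t=3.0600 [y] (8,3)
    t=3.9029 [x] (9,3) — stop
  → r_2 = 3.9029
beam 3: φ=45°, α=120°
  cosα=-0.5000 sinα=0.8660 | (5,1) | tMaxX 1.2400 tMaxY 0.6120 | tΔX 2.0000 tΔY 1.1547
    t=0.6120 [y] (5,2)
    t=1.2400 [x] (4,2)
    t=1.7667 [y] (4,3)
    t=2.9214 [y] (4,4)
    t=3.2400 [x] (3,4)
    t=4.0761 [y] (3,5)
    t=5.2308 [y] (3,6)
    t=5.2400 [x] (2,6)
    t=6.3855 [y] (2,7) — stop
  → r_3 = 6.3855
beam 4: φ=90°, α=165°
  cosα=-0.9659 sinα=0.2588 | (5,1) | tMaxX 0.6419 tMaxY 2.0478 | tΔX 1.0353 tΔY 3.8637
    t=0.6419 [x] (4,1) — stop
  → r_4 = 0.6419

ranges = [1.4287, 3.9029, 6.3855, 0.6419]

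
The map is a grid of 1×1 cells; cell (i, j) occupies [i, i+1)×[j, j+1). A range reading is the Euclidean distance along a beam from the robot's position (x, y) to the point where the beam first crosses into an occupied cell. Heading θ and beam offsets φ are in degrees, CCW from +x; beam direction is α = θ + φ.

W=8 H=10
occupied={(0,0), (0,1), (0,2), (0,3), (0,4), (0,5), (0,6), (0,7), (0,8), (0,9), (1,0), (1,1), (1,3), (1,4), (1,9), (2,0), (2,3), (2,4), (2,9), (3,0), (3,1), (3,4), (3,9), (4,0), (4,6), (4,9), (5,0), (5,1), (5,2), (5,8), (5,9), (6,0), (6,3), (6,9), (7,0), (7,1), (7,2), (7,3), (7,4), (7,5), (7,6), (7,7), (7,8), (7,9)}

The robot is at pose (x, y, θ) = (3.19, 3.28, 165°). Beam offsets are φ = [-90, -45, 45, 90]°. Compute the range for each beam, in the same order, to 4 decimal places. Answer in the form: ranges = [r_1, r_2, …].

beam 1: φ=-90°, α=75°
  direction (0.2588, 0.9659); cell (3,3); t to first gridline: x 3.1296, y 0.7454 (then +3.8637 / +1.0353)
    (3,4) via y @ 0.7454  # hit
  → r_1 = 0.7454
beam 2: φ=-45°, α=120°
  direction (-0.5000, 0.8660); cell (3,3); t to first gridline: x 0.3800, y 0.8314 (then +2.0000 / +1.1547)
    (2,3) via x @ 0.3800  # hit
  → r_2 = 0.3800
beam 3: φ=45°, α=210°
  direction (-0.8660, -0.5000); cell (3,3); t to first gridline: x 0.2194, y 0.5600 (then +1.1547 / +2.0000)
    (2,3) via x @ 0.2194  # hit
  → r_3 = 0.2194
beam 4: φ=90°, α=255°
  direction (-0.2588, -0.9659); cell (3,3); t to first gridline: x 0.7341, y 0.2899 (then +3.8637 / +1.0353)
    (3,2) via y @ 0.2899
    (2,2) via x @ 0.7341
    (2,1) via y @ 1.3252
    (2,0) via y @ 2.3604  # hit
  → r_4 = 2.3604

ranges = [0.7454, 0.3800, 0.2194, 2.3604]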